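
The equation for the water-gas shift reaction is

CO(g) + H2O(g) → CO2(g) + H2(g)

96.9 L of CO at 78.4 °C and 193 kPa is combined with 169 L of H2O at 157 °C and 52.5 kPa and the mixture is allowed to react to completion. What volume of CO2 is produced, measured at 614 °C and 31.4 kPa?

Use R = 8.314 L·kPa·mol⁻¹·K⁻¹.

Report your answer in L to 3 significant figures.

583 L

n(CO) = PV/RT = (193 × 96.9) / (8.314 × 351.55) = 6.399 mol
n(H2O) = PV/RT = (52.5 × 169) / (8.314 × 430.15) = 2.481 mol
For 6.399 mol CO, stoichiometry requires (1/1) × 6.399 = 6.399 mol H2O; 2.481 mol is available, so H2O is limiting.
n(CO2) = (1/1) × 2.481 = 2.481 mol
V(CO2) = nRT/P = 2.481 × 8.314 × 887.15 / 31.4 = 582.8 L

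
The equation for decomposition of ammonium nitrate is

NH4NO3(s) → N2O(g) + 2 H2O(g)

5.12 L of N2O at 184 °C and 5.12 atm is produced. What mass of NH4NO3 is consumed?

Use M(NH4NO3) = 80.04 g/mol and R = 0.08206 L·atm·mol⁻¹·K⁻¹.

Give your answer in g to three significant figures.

55.9 g

n(N2O) = PV/RT = (5.12 × 5.12) / (0.08206 × 457.15) = 0.6988 mol
n(NH4NO3) = (1/1) × 0.6988 = 0.6988 mol
m(NH4NO3) = 0.6988 × 80.04 = 55.93 g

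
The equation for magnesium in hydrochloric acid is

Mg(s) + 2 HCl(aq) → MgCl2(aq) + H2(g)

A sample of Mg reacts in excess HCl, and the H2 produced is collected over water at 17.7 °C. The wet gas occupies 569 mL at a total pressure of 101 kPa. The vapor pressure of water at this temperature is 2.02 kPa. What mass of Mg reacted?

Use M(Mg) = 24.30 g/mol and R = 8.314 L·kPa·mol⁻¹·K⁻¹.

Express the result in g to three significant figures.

P(H2) = 101 − 2.02 = 98.98 kPa
n(H2) = PV/RT = (98.98 × 0.5690) / (8.314 × 290.85) = 0.02329 mol
n(Mg) = (1/1) × 0.02329 = 0.02329 mol
m(Mg) = 0.02329 × 24.30 = 0.5659 g

0.566 g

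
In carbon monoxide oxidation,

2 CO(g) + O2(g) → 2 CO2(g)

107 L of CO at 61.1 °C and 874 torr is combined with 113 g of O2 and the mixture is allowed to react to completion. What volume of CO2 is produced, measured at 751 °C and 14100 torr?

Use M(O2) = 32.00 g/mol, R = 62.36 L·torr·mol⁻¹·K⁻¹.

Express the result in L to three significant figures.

n(CO) = PV/RT = (874 × 107) / (62.36 × 334.25) = 4.487 mol
n(O2) = 113 / 32.00 = 3.531 mol
For 4.487 mol CO, stoichiometry requires (1/2) × 4.487 = 2.244 mol O2; 3.531 mol is available, so CO is limiting.
n(CO2) = (2/2) × 4.487 = 4.487 mol
V(CO2) = nRT/P = 4.487 × 62.36 × 1024.15 / 14100 = 20.32 L

20.3 L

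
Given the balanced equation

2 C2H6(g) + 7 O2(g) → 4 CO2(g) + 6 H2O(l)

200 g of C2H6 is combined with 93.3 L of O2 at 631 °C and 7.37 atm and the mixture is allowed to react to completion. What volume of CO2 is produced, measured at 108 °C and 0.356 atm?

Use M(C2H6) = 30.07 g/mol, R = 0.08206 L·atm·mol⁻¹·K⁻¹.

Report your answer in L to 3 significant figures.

n(C2H6) = 200 / 30.07 = 6.651 mol
n(O2) = PV/RT = (7.37 × 93.3) / (0.08206 × 904.15) = 9.268 mol
For 6.651 mol C2H6, stoichiometry requires (7/2) × 6.651 = 23.28 mol O2; 9.268 mol is available, so O2 is limiting.
n(CO2) = (4/7) × 9.268 = 5.296 mol
V(CO2) = nRT/P = 5.296 × 0.08206 × 381.15 / 0.356 = 465.3 L

465 L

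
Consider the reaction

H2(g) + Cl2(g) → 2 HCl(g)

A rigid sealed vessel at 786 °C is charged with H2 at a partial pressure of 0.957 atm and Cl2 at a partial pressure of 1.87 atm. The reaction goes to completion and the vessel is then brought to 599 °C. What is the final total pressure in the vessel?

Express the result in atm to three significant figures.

At constant V, partial pressures at 786 °C are proportional to moles, so apply stoichiometry directly to pressures.
P(Cl2) required for 0.957 atm of H2 = (1/1) × 0.957 = 0.9570 atm; available 1.87 atm, so H2 is limiting.
P(Cl2) remaining = 1.87 − (1/1) × 0.957 = 0.9130 atm
P(gaseous products) = (2)/1 × 0.957 = 1.914 atm
P_total at 786 °C = 0.9130 + 1.914 = 2.827 atm
Scaling to 599 °C: P = 2.827 × 872.15/1059.15 = 2.328 atm

2.33 atm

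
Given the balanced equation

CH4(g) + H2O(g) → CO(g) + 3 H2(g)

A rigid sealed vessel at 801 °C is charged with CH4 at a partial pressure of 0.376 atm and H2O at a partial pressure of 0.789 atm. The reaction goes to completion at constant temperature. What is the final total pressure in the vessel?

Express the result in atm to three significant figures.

Because the vessel is rigid and T is held at 801 °C, work the stoichiometry in partial pressures (P_i = n_iRT/V).
P(H2O) required for 0.376 atm of CH4 = (1/1) × 0.376 = 0.3760 atm; available 0.789 atm, so CH4 is limiting.
P(H2O) remaining = 0.789 − (1/1) × 0.376 = 0.4130 atm
P(gaseous products) = (1+3)/1 × 0.376 = 1.504 atm
P_total at 801 °C = 0.4130 + 1.504 = 1.917 atm

1.92 atm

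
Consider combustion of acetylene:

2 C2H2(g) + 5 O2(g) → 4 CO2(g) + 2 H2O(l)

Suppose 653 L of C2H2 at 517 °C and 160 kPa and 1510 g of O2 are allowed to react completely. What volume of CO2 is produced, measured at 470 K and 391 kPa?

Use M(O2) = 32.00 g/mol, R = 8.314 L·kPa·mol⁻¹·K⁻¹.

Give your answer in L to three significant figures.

n(C2H2) = PV/RT = (160 × 653) / (8.314 × 790.15) = 15.90 mol
n(O2) = 1510 / 32.00 = 47.19 mol
For 15.90 mol C2H2, stoichiometry requires (5/2) × 15.90 = 39.75 mol O2; 47.19 mol is available, so C2H2 is limiting.
n(CO2) = (4/2) × 15.90 = 31.80 mol
V(CO2) = nRT/P = 31.80 × 8.314 × 470 / 391 = 317.8 L

318 L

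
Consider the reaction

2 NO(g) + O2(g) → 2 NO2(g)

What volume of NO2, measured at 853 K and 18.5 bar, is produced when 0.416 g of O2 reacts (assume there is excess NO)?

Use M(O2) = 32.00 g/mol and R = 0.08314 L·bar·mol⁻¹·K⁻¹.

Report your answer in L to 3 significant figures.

0.0997 L

n(O2) = 0.4160 / 32.00 = 0.01300 mol
n(NO2) = (2/1) × 0.01300 = 0.02600 mol
V = nRT/P = 0.02600 × 0.08314 × 853 / 18.5 = 0.09967 L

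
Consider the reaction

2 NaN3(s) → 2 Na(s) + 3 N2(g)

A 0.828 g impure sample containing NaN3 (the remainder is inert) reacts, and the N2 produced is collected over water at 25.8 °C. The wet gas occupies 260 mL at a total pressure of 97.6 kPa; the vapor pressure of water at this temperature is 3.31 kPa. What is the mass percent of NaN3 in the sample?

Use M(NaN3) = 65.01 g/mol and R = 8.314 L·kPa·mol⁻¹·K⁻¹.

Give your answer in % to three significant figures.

P(N2) = 97.6 − 3.31 = 94.29 kPa
n(N2) = PV/RT = (94.29 × 0.2600) / (8.314 × 298.95) = 0.009863 mol
n(NaN3) = (2/3) × 0.009863 = 0.006575 mol
m(NaN3) = 0.006575 × 65.01 = 0.4274 g
%NaN3 = 0.4274 / 0.828 × 100 = 51.62%

51.6 %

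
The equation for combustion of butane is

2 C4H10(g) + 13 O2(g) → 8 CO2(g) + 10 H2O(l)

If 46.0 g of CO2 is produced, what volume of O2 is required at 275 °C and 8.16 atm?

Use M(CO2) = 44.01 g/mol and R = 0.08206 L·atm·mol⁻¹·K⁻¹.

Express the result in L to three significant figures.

9.36 L

n(CO2) = 46.00 / 44.01 = 1.045 mol
n(O2) = (13/8) × 1.045 = 1.698 mol
V = nRT/P = 1.698 × 0.08206 × 548.15 / 8.16 = 9.360 L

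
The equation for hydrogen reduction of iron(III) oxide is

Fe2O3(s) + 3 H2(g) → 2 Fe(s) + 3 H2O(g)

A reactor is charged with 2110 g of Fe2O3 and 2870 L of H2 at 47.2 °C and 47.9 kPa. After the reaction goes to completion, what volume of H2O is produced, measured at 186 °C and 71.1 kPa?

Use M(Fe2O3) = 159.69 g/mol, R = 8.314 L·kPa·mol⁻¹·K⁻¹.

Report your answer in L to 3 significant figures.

n(Fe2O3) = 2110 / 159.69 = 13.21 mol
n(H2) = PV/RT = (47.9 × 2870) / (8.314 × 320.35) = 51.62 mol
For 13.21 mol Fe2O3, stoichiometry requires (3/1) × 13.21 = 39.63 mol H2; 51.62 mol is available, so Fe2O3 is limiting.
n(H2O) = (3/1) × 13.21 = 39.63 mol
V(H2O) = nRT/P = 39.63 × 8.314 × 459.15 / 71.1 = 2128 L

2130 L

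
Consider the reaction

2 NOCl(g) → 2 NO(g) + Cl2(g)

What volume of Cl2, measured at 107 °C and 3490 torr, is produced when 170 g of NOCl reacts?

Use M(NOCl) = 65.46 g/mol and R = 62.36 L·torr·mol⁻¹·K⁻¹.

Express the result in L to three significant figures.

8.82 L

n(NOCl) = 170.0 / 65.46 = 2.597 mol
n(Cl2) = (1/2) × 2.597 = 1.298 mol
V = nRT/P = 1.298 × 62.36 × 380.15 / 3490 = 8.817 L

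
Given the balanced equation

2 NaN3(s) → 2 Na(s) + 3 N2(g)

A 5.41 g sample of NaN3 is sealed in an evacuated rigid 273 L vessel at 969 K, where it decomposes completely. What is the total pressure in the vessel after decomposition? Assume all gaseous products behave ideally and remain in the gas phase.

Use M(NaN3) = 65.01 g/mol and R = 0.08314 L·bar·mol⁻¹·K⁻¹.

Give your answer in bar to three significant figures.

0.0368 bar

n(NaN3) = 5.41 / 65.01 = 0.08322 mol
n(gas produced) = (3/2) × 0.08322 = 0.1248 mol
P = nRT/V = 0.1248 × 0.08314 × 969 / 273 = 0.03683 bar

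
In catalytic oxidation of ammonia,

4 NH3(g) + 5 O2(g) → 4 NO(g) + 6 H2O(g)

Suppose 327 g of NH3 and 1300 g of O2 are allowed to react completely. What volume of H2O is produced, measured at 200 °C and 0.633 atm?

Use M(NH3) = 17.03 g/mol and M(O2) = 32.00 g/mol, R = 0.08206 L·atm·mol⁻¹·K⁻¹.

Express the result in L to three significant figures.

n(NH3) = 327 / 17.03 = 19.20 mol
n(O2) = 1300 / 32.00 = 40.62 mol
For 19.20 mol NH3, stoichiometry requires (5/4) × 19.20 = 24.00 mol O2; 40.62 mol is available, so NH3 is limiting.
n(H2O) = (6/4) × 19.20 = 28.80 mol
V(H2O) = nRT/P = 28.80 × 0.08206 × 473.15 / 0.633 = 1767 L

1770 L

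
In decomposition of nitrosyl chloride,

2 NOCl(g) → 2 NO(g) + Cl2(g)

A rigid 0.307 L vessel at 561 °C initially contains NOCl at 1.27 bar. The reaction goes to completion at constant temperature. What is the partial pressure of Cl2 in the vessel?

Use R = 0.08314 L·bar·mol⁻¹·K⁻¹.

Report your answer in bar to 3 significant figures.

n(NOCl)₀ = PV/RT = (1.27 × 0.307) / (0.08314 × 834.15) = 0.005622 mol
n(Cl2) = (1/2) × 0.005622 = 0.002811 mol
P(Cl2) = nRT/V = 0.002811 × 0.08314 × 834.15 / 0.307 = 0.6350 bar

0.635 bar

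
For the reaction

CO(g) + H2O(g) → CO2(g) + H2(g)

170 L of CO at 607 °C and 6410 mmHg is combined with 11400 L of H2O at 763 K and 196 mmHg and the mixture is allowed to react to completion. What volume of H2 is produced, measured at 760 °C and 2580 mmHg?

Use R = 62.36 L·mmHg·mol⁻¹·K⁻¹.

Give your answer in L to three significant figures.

496 L

n(CO) = PV/RT = (6410 × 170) / (62.36 × 880.15) = 19.85 mol
n(H2O) = PV/RT = (196 × 11400) / (62.36 × 763) = 46.96 mol
For 19.85 mol CO, stoichiometry requires (1/1) × 19.85 = 19.85 mol H2O; 46.96 mol is available, so CO is limiting.
n(H2) = (1/1) × 19.85 = 19.85 mol
V(H2) = nRT/P = 19.85 × 62.36 × 1033.15 / 2580 = 495.7 L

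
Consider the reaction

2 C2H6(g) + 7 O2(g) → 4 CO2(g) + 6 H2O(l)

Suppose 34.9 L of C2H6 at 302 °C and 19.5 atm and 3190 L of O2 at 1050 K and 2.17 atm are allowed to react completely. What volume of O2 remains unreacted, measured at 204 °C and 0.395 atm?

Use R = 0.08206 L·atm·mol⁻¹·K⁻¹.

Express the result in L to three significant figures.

2960 L

n(C2H6) = PV/RT = (19.5 × 34.9) / (0.08206 × 575.15) = 14.42 mol
n(O2) = PV/RT = (2.17 × 3190) / (0.08206 × 1050) = 80.34 mol
For 14.42 mol C2H6, stoichiometry requires (7/2) × 14.42 = 50.47 mol O2; 80.34 mol is available, so C2H6 is limiting.
n(O2) consumed = (7/2) × 14.42 = 50.47 mol; remaining = 80.34 − 50.47 = 29.87 mol
V(O2) = nRT/P = 29.87 × 0.08206 × 477.15 / 0.395 = 2961 L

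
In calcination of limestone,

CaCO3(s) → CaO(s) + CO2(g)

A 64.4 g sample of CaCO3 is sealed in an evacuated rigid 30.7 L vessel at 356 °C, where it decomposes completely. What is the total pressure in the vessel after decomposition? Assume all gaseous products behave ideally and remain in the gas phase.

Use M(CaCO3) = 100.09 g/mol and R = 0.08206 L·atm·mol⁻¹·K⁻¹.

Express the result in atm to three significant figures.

1.08 atm

n(CaCO3) = 64.4 / 100.09 = 0.6434 mol
n(gas produced) = (1/1) × 0.6434 = 0.6434 mol
P = nRT/V = 0.6434 × 0.08206 × 629.15 / 30.7 = 1.082 atm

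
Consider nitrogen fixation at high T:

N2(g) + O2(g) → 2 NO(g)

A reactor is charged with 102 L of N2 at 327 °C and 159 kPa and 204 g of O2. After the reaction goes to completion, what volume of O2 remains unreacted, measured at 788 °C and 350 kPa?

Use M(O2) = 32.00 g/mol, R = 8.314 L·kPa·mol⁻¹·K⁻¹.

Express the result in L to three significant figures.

78.8 L

n(N2) = PV/RT = (159 × 102) / (8.314 × 600.15) = 3.250 mol
n(O2) = 204 / 32.00 = 6.375 mol
For 3.250 mol N2, stoichiometry requires (1/1) × 3.250 = 3.250 mol O2; 6.375 mol is available, so N2 is limiting.
n(O2) consumed = (1/1) × 3.250 = 3.250 mol; remaining = 6.375 − 3.250 = 3.125 mol
V(O2) = nRT/P = 3.125 × 8.314 × 1061.15 / 350 = 78.77 L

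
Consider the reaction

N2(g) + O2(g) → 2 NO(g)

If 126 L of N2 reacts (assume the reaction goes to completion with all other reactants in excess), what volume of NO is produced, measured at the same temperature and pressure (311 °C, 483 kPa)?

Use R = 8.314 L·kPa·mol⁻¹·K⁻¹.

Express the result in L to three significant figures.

252 L

At constant T and P, gas volumes are in the mole ratio: V(NO) = (2/1) × 126 = 252.0 L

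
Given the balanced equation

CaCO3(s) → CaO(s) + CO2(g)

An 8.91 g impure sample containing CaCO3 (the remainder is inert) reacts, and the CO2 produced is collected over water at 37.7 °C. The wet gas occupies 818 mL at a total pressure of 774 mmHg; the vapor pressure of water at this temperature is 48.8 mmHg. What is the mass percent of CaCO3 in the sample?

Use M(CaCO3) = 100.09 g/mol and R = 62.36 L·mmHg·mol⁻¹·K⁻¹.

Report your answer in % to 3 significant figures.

34.4 %

P(CO2) = 774 − 48.8 = 725.2 mmHg
n(CO2) = PV/RT = (725.2 × 0.8180) / (62.36 × 310.85) = 0.03060 mol
n(CaCO3) = (1/1) × 0.03060 = 0.03060 mol
m(CaCO3) = 0.03060 × 100.09 = 3.063 g
%CaCO3 = 3.063 / 8.91 × 100 = 34.38%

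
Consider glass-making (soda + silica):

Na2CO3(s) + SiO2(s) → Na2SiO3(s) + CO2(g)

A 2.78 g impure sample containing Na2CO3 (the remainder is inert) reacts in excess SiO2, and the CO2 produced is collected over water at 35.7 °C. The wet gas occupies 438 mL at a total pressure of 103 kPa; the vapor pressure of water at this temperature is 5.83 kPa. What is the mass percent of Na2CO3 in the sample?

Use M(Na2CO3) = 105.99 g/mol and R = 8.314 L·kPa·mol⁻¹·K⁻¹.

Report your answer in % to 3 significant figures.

63.2 %

P(CO2) = 103 − 5.83 = 97.17 kPa
n(CO2) = PV/RT = (97.17 × 0.4380) / (8.314 × 308.85) = 0.01657 mol
n(Na2CO3) = (1/1) × 0.01657 = 0.01657 mol
m(Na2CO3) = 0.01657 × 105.99 = 1.756 g
%Na2CO3 = 1.756 / 2.78 × 100 = 63.17%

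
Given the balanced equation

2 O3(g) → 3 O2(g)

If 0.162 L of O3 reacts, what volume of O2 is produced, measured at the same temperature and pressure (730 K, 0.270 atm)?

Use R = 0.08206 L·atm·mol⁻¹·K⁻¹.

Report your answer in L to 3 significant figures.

0.243 L

At constant T and P, gas volumes are in the mole ratio: V(O2) = (3/2) × 0.162 = 0.2430 L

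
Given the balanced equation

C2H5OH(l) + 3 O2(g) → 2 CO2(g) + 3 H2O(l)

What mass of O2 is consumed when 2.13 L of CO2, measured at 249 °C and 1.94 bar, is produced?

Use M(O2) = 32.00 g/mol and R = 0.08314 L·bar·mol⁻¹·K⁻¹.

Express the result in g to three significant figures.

n(CO2) = PV/RT = (1.94 × 2.13) / (0.08314 × 522.15) = 0.09519 mol
n(O2) = (3/2) × 0.09519 = 0.1428 mol
m(O2) = 0.1428 × 32.00 = 4.570 g

4.57 g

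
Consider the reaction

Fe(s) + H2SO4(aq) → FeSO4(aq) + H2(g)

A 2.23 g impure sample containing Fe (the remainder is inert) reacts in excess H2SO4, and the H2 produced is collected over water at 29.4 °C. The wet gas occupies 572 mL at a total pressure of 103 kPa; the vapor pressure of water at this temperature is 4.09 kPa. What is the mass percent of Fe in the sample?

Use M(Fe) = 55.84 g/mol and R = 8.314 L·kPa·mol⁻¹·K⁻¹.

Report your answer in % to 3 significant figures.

56.3 %

P(H2) = 103 − 4.09 = 98.91 kPa
n(H2) = PV/RT = (98.91 × 0.5720) / (8.314 × 302.55) = 0.02249 mol
n(Fe) = (1/1) × 0.02249 = 0.02249 mol
m(Fe) = 0.02249 × 55.84 = 1.256 g
%Fe = 1.256 / 2.23 × 100 = 56.32%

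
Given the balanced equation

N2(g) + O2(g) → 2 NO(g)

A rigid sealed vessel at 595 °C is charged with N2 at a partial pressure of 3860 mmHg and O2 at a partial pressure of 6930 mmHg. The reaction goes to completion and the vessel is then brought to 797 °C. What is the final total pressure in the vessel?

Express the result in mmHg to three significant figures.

Because the vessel is rigid and T is held at 595 °C, work the stoichiometry in partial pressures (P_i = n_iRT/V).
P(O2) required for 3860 mmHg of N2 = (1/1) × 3860 = 3860 mmHg; available 6930 mmHg, so N2 is limiting.
P(O2) remaining = 6930 − (1/1) × 3860 = 3070 mmHg
P(gaseous products) = (2)/1 × 3860 = 7720 mmHg
P_total at 595 °C = 3070 + 7720 = 10790 mmHg
Scaling to 797 °C: P = 10790 × 1070.15/868.15 = 13300 mmHg

13300 mmHg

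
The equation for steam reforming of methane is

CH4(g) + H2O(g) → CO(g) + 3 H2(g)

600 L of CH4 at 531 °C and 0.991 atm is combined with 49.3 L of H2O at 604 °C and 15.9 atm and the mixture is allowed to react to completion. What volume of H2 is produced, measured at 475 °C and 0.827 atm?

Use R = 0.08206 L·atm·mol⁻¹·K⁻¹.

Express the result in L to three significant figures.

n(CH4) = PV/RT = (0.991 × 600) / (0.08206 × 804.15) = 9.011 mol
n(H2O) = PV/RT = (15.9 × 49.3) / (0.08206 × 877.15) = 10.89 mol
For 9.011 mol CH4, stoichiometry requires (1/1) × 9.011 = 9.011 mol H2O; 10.89 mol is available, so CH4 is limiting.
n(H2) = (3/1) × 9.011 = 27.03 mol
V(H2) = nRT/P = 27.03 × 0.08206 × 748.15 / 0.827 = 2007 L

2010 L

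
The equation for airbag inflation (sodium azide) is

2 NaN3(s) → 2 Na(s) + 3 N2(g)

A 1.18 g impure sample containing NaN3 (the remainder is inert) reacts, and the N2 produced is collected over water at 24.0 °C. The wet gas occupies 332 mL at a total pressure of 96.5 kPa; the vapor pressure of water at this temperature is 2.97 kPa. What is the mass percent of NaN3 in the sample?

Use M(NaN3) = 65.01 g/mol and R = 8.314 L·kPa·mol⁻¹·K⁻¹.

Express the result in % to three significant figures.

46.2 %

P(N2) = 96.5 − 2.97 = 93.53 kPa
n(N2) = PV/RT = (93.53 × 0.3320) / (8.314 × 297.15) = 0.01257 mol
n(NaN3) = (2/3) × 0.01257 = 0.008380 mol
m(NaN3) = 0.008380 × 65.01 = 0.5448 g
%NaN3 = 0.5448 / 1.18 × 100 = 46.17%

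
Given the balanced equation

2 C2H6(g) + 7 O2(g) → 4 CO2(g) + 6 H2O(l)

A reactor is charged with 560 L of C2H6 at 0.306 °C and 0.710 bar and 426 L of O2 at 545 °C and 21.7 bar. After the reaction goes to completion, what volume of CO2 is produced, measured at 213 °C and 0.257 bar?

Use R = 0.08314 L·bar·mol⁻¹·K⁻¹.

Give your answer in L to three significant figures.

n(C2H6) = PV/RT = (0.710 × 560) / (0.08314 × 273.456) = 17.49 mol
n(O2) = PV/RT = (21.7 × 426) / (0.08314 × 818.15) = 135.9 mol
For 17.49 mol C2H6, stoichiometry requires (7/2) × 17.49 = 61.21 mol O2; 135.9 mol is available, so C2H6 is limiting.
n(CO2) = (4/2) × 17.49 = 34.98 mol
V(CO2) = nRT/P = 34.98 × 0.08314 × 486.15 / 0.257 = 5501 L

5500 L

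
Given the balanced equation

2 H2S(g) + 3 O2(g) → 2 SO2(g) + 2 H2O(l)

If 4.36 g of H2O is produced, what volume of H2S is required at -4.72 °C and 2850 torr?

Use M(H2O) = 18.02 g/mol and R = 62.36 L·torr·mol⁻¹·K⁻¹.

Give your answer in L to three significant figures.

n(H2O) = 4.360 / 18.02 = 0.2420 mol
n(H2S) = (2/2) × 0.2420 = 0.2420 mol
V = nRT/P = 0.2420 × 62.36 × 268.43 / 2850 = 1.421 L

1.42 L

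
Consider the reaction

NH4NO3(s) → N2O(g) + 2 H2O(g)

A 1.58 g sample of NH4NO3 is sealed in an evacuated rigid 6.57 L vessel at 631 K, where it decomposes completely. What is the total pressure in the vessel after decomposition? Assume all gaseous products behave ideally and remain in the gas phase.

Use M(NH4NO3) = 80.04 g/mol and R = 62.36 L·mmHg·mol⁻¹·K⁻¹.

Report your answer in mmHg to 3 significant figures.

355 mmHg

n(NH4NO3) = 1.58 / 80.04 = 0.01974 mol
n(gas produced) = (3/1) × 0.01974 = 0.05922 mol
P = nRT/V = 0.05922 × 62.36 × 631 / 6.57 = 354.7 mmHg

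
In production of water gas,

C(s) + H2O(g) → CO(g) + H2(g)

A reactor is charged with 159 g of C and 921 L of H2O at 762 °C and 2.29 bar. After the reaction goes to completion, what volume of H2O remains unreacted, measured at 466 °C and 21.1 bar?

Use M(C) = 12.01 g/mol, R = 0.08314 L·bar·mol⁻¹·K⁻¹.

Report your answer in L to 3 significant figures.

32.8 L

n(C) = 159 / 12.01 = 13.24 mol
n(H2O) = PV/RT = (2.29 × 921) / (0.08314 × 1035.15) = 24.51 mol
For 13.24 mol C, stoichiometry requires (1/1) × 13.24 = 13.24 mol H2O; 24.51 mol is available, so C is limiting.
n(H2O) consumed = (1/1) × 13.24 = 13.24 mol; remaining = 24.51 − 13.24 = 11.27 mol
V(H2O) = nRT/P = 11.27 × 0.08314 × 739.15 / 21.1 = 32.82 L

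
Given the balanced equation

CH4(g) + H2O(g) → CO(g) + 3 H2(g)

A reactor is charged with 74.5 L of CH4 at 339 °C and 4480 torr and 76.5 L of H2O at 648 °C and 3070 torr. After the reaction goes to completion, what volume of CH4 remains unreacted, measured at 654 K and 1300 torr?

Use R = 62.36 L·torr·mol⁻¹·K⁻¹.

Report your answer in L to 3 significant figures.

n(CH4) = PV/RT = (4480 × 74.5) / (62.36 × 612.15) = 8.743 mol
n(H2O) = PV/RT = (3070 × 76.5) / (62.36 × 921.15) = 4.088 mol
For 8.743 mol CH4, stoichiometry requires (1/1) × 8.743 = 8.743 mol H2O; 4.088 mol is available, so H2O is limiting.
n(CH4) consumed = (1/1) × 4.088 = 4.088 mol; remaining = 8.743 − 4.088 = 4.655 mol
V(CH4) = nRT/P = 4.655 × 62.36 × 654 / 1300 = 146.0 L

146 L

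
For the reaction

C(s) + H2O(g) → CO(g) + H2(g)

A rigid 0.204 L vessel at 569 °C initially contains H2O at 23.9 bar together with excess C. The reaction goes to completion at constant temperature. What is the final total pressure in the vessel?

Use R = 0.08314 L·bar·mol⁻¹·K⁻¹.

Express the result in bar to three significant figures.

Rigid vessel, constant T ⇒ P scales with total gas moles (1 → 2).
P_final = (2/1) × 23.9 = 47.80 bar

47.8 bar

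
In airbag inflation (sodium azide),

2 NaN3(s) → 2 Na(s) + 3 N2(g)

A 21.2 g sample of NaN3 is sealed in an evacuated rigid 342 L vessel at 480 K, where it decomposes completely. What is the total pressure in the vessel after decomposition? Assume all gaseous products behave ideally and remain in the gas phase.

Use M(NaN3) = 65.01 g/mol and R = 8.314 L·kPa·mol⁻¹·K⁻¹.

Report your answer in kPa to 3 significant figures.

5.71 kPa

n(NaN3) = 21.2 / 65.01 = 0.3261 mol
n(gas produced) = (3/2) × 0.3261 = 0.4891 mol
P = nRT/V = 0.4891 × 8.314 × 480 / 342 = 5.707 kPa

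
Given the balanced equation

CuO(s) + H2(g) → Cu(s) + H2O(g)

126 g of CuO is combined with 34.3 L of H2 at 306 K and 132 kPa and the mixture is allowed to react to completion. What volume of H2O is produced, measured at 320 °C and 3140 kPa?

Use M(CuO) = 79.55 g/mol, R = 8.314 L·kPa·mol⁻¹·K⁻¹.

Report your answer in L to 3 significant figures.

n(CuO) = 126 / 79.55 = 1.584 mol
n(H2) = PV/RT = (132 × 34.3) / (8.314 × 306) = 1.780 mol
For 1.584 mol CuO, stoichiometry requires (1/1) × 1.584 = 1.584 mol H2; 1.780 mol is available, so CuO is limiting.
n(H2O) = (1/1) × 1.584 = 1.584 mol
V(H2O) = nRT/P = 1.584 × 8.314 × 593.15 / 3140 = 2.488 L

2.49 L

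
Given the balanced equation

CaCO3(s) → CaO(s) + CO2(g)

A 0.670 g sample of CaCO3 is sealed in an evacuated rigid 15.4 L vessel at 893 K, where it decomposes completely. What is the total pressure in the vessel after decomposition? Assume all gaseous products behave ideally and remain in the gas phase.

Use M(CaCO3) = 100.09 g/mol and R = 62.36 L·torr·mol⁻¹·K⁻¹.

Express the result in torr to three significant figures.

24.2 torr

n(CaCO3) = 0.670 / 100.09 = 0.006694 mol
n(gas produced) = (1/1) × 0.006694 = 0.006694 mol
P = nRT/V = 0.006694 × 62.36 × 893 / 15.4 = 24.21 torr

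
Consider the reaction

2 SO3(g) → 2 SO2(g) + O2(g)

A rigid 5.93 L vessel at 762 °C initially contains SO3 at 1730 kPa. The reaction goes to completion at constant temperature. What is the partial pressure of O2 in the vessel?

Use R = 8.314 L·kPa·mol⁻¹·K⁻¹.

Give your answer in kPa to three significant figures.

n(SO3)₀ = PV/RT = (1730 × 5.93) / (8.314 × 1035.15) = 1.192 mol
n(O2) = (1/2) × 1.192 = 0.5960 mol
P(O2) = nRT/V = 0.5960 × 8.314 × 1035.15 / 5.93 = 865.0 kPa

865 kPa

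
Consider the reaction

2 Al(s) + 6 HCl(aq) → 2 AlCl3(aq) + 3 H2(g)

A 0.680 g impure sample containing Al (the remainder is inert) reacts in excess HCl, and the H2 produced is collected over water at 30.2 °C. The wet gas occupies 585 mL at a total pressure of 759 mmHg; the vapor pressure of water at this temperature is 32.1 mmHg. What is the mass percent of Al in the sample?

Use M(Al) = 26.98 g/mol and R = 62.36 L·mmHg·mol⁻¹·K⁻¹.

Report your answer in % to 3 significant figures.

59.5 %

P(H2) = 759 − 32.1 = 726.9 mmHg
n(H2) = PV/RT = (726.9 × 0.5850) / (62.36 × 303.35) = 0.02248 mol
n(Al) = (2/3) × 0.02248 = 0.01499 mol
m(Al) = 0.01499 × 26.98 = 0.4044 g
%Al = 0.4044 / 0.680 × 100 = 59.47%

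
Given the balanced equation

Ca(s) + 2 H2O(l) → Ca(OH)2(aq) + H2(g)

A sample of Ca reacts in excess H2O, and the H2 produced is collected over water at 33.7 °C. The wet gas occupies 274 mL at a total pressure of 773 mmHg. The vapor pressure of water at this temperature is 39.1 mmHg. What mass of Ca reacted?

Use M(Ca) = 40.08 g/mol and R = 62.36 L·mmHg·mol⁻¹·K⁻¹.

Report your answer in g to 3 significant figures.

0.421 g

P(H2) = 773 − 39.1 = 733.9 mmHg
n(H2) = PV/RT = (733.9 × 0.2740) / (62.36 × 306.85) = 0.01051 mol
n(Ca) = (1/1) × 0.01051 = 0.01051 mol
m(Ca) = 0.01051 × 40.08 = 0.4212 g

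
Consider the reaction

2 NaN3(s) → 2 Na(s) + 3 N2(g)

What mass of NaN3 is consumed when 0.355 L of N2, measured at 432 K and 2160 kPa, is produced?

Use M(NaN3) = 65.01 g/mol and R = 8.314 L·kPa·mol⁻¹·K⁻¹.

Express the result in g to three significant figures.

9.25 g

n(N2) = PV/RT = (2160 × 0.355) / (8.314 × 432) = 0.2135 mol
n(NaN3) = (2/3) × 0.2135 = 0.1423 mol
m(NaN3) = 0.1423 × 65.01 = 9.251 g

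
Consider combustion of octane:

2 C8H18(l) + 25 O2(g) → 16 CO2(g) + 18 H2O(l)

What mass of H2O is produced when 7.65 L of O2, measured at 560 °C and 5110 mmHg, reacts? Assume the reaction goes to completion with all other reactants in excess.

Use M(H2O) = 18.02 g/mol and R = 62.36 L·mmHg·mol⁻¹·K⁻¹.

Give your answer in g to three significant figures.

n(O2) = PV/RT = (5110 × 7.65) / (62.36 × 833.15) = 0.7524 mol
n(H2O) = (18/25) × 0.7524 = 0.5417 mol
m(H2O) = 0.5417 × 18.02 = 9.761 g

9.76 g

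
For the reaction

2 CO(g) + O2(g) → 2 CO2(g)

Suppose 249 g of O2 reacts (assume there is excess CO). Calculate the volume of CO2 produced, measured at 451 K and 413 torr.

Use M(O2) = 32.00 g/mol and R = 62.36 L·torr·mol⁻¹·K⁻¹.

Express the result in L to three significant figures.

1060 L

n(O2) = 249.0 / 32.00 = 7.781 mol
n(CO2) = (2/1) × 7.781 = 15.56 mol
V = nRT/P = 15.56 × 62.36 × 451 / 413 = 1060 L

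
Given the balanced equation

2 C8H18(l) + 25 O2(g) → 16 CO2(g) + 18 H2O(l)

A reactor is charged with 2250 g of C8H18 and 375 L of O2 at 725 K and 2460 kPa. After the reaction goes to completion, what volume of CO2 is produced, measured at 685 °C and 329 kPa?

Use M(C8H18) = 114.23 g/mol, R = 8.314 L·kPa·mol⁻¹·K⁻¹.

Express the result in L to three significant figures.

n(C8H18) = 2250 / 114.23 = 19.70 mol
n(O2) = PV/RT = (2460 × 375) / (8.314 × 725) = 153.0 mol
For 19.70 mol C8H18, stoichiometry requires (25/2) × 19.70 = 246.2 mol O2; 153.0 mol is available, so O2 is limiting.
n(CO2) = (16/25) × 153.0 = 97.92 mol
V(CO2) = nRT/P = 97.92 × 8.314 × 958.15 / 329 = 2371 L

2370 L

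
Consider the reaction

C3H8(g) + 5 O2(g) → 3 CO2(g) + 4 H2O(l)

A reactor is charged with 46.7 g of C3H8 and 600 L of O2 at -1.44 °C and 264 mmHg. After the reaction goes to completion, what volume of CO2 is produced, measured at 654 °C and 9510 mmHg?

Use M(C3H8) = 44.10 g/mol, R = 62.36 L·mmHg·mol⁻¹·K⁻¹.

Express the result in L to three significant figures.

19.3 L

n(C3H8) = 46.7 / 44.10 = 1.059 mol
n(O2) = PV/RT = (264 × 600) / (62.36 × 271.71) = 9.349 mol
For 1.059 mol C3H8, stoichiometry requires (5/1) × 1.059 = 5.295 mol O2; 9.349 mol is available, so C3H8 is limiting.
n(CO2) = (3/1) × 1.059 = 3.177 mol
V(CO2) = nRT/P = 3.177 × 62.36 × 927.15 / 9510 = 19.31 L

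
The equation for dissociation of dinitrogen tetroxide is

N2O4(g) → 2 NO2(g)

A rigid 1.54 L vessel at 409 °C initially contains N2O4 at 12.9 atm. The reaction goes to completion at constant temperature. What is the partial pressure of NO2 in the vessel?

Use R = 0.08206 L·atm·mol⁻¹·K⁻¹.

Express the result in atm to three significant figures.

n(N2O4)₀ = PV/RT = (12.9 × 1.54) / (0.08206 × 682.15) = 0.3549 mol
n(NO2) = (2/1) × 0.3549 = 0.7098 mol
P(NO2) = nRT/V = 0.7098 × 0.08206 × 682.15 / 1.54 = 25.80 atm

25.8 atm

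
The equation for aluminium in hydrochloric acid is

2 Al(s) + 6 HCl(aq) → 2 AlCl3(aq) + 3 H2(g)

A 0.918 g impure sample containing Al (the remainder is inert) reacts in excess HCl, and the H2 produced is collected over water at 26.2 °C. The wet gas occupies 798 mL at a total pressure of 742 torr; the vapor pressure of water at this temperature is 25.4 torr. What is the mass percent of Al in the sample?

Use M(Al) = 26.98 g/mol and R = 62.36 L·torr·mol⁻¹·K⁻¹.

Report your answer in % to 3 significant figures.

60.0 %

P(H2) = 742 − 25.4 = 716.6 torr
n(H2) = PV/RT = (716.6 × 0.7980) / (62.36 × 299.35) = 0.03063 mol
n(Al) = (2/3) × 0.03063 = 0.02042 mol
m(Al) = 0.02042 × 26.98 = 0.5509 g
%Al = 0.5509 / 0.918 × 100 = 60.01%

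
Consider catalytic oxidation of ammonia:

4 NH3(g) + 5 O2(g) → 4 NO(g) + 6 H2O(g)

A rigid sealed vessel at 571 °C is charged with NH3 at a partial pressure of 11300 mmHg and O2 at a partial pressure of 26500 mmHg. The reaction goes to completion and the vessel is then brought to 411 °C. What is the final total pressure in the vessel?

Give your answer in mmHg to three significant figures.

Because the vessel is rigid and T is held at 571 °C, work the stoichiometry in partial pressures (P_i = n_iRT/V).
P(O2) required for 11300 mmHg of NH3 = (5/4) × 11300 = 14120 mmHg; available 26500 mmHg, so NH3 is limiting.
P(O2) remaining = 26500 − (5/4) × 11300 = 12380 mmHg
P(gaseous products) = (4+6)/4 × 11300 = 28250 mmHg
P_total at 571 °C = 12380 + 28250 = 40630 mmHg
Scaling to 411 °C: P = 40630 × 684.15/844.15 = 32930 mmHg

32900 mmHg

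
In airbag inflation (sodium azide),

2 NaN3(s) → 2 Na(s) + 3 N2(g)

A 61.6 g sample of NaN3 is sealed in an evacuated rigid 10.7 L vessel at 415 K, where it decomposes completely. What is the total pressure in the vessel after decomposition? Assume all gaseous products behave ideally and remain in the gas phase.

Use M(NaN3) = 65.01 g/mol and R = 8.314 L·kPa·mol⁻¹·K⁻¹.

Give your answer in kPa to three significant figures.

458 kPa

n(NaN3) = 61.6 / 65.01 = 0.9475 mol
n(gas produced) = (3/2) × 0.9475 = 1.421 mol
P = nRT/V = 1.421 × 8.314 × 415 / 10.7 = 458.2 kPa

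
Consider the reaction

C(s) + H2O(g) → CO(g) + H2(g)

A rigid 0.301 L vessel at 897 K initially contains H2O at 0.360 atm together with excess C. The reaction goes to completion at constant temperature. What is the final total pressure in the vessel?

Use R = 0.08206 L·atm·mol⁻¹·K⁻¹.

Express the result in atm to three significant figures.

At constant T and V, P ∝ n(gas): 1 mol gas → 2 mol gas.
P_final = (2/1) × 0.360 = 0.7200 atm

0.720 atm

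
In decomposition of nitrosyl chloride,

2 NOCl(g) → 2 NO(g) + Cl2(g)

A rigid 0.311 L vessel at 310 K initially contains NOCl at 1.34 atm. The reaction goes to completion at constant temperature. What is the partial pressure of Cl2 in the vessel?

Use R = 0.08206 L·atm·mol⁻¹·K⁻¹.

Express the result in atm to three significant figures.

n(NOCl)₀ = PV/RT = (1.34 × 0.311) / (0.08206 × 310) = 0.01638 mol
n(Cl2) = (1/2) × 0.01638 = 0.008190 mol
P(Cl2) = nRT/V = 0.008190 × 0.08206 × 310 / 0.311 = 0.6699 atm

0.670 atm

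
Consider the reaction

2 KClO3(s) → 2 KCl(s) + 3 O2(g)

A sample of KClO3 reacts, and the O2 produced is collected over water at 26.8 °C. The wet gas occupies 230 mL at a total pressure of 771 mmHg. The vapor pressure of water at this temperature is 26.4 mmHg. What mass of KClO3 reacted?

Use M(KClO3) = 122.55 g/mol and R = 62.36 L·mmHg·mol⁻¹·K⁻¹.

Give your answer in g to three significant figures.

0.748 g

P(O2) = 771 − 26.4 = 744.6 mmHg
n(O2) = PV/RT = (744.6 × 0.2300) / (62.36 × 299.95) = 0.009156 mol
n(KClO3) = (2/3) × 0.009156 = 0.006104 mol
m(KClO3) = 0.006104 × 122.55 = 0.7480 g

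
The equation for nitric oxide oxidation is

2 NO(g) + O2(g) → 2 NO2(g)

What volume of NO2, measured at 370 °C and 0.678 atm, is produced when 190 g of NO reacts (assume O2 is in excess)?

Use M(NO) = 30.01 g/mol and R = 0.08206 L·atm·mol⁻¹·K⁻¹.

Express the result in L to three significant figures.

493 L

n(NO) = 190.0 / 30.01 = 6.331 mol
n(NO2) = (2/2) × 6.331 = 6.331 mol
V = nRT/P = 6.331 × 0.08206 × 643.15 / 0.678 = 492.8 L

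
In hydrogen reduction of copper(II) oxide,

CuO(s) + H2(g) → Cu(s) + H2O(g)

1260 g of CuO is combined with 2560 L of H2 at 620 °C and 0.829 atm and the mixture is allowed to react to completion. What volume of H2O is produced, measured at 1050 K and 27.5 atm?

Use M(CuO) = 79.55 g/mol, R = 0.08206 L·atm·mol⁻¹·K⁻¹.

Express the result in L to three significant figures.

49.6 L

n(CuO) = 1260 / 79.55 = 15.84 mol
n(H2) = PV/RT = (0.829 × 2560) / (0.08206 × 893.15) = 28.96 mol
For 15.84 mol CuO, stoichiometry requires (1/1) × 15.84 = 15.84 mol H2; 28.96 mol is available, so CuO is limiting.
n(H2O) = (1/1) × 15.84 = 15.84 mol
V(H2O) = nRT/P = 15.84 × 0.08206 × 1050 / 27.5 = 49.63 L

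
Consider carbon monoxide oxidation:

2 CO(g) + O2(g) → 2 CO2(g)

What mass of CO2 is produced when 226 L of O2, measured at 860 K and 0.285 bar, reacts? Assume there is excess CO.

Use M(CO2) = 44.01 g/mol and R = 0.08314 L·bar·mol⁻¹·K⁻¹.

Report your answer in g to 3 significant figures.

79.3 g

n(O2) = PV/RT = (0.285 × 226) / (0.08314 × 860) = 0.9008 mol
n(CO2) = (2/1) × 0.9008 = 1.802 mol
m(CO2) = 1.802 × 44.01 = 79.31 g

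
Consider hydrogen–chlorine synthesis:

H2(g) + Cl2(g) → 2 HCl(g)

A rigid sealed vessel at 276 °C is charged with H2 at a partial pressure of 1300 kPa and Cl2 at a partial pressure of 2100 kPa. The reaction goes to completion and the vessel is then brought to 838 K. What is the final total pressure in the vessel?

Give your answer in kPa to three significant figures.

With V and T fixed, P_i ∝ n_i, so the mole ratios apply directly to partial pressures at 276 °C.
P(Cl2) required for 1300 kPa of H2 = (1/1) × 1300 = 1300 kPa; available 2100 kPa, so H2 is limiting.
P(Cl2) remaining = 2100 − (1/1) × 1300 = 800.0 kPa
P(gaseous products) = (2)/1 × 1300 = 2600 kPa
P_total at 276 °C = 800.0 + 2600 = 3400 kPa
Scaling to 838 K: P = 3400 × 838/549.15 = 5188 kPa

5190 kPa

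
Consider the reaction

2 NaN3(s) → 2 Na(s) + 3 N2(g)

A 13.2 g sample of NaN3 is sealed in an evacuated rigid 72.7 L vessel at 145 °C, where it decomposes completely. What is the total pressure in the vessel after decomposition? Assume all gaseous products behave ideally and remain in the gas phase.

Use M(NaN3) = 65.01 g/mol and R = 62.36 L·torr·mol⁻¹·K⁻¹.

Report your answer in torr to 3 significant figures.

109 torr

n(NaN3) = 13.2 / 65.01 = 0.2030 mol
n(gas produced) = (3/2) × 0.2030 = 0.3045 mol
P = nRT/V = 0.3045 × 62.36 × 418.15 / 72.7 = 109.2 torr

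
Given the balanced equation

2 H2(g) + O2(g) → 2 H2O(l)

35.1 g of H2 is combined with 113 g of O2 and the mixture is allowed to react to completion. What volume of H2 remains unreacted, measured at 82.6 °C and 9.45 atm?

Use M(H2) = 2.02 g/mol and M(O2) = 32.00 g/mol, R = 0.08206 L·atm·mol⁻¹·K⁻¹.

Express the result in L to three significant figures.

n(H2) = 35.1 / 2.02 = 17.38 mol
n(O2) = 113 / 32.00 = 3.531 mol
For 17.38 mol H2, stoichiometry requires (1/2) × 17.38 = 8.690 mol O2; 3.531 mol is available, so O2 is limiting.
n(H2) consumed = (2/1) × 3.531 = 7.062 mol; remaining = 17.38 − 7.062 = 10.32 mol
V(H2) = nRT/P = 10.32 × 0.08206 × 355.75 / 9.45 = 31.88 L

31.9 L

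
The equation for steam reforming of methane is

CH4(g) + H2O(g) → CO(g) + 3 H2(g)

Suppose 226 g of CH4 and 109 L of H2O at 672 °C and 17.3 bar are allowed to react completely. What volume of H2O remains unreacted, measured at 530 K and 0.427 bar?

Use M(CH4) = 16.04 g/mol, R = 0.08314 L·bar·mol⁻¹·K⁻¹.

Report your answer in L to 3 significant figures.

n(CH4) = 226 / 16.04 = 14.09 mol
n(H2O) = PV/RT = (17.3 × 109) / (0.08314 × 945.15) = 24.00 mol
For 14.09 mol CH4, stoichiometry requires (1/1) × 14.09 = 14.09 mol H2O; 24.00 mol is available, so CH4 is limiting.
n(H2O) consumed = (1/1) × 14.09 = 14.09 mol; remaining = 24.00 − 14.09 = 9.910 mol
V(H2O) = nRT/P = 9.910 × 0.08314 × 530 / 0.427 = 1023 L

1020 L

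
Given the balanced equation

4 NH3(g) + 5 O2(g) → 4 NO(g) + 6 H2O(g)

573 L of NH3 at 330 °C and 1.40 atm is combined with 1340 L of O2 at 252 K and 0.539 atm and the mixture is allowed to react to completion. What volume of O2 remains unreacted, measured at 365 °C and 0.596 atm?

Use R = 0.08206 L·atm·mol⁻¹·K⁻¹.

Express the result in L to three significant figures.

1290 L

n(NH3) = PV/RT = (1.40 × 573) / (0.08206 × 603.15) = 16.21 mol
n(O2) = PV/RT = (0.539 × 1340) / (0.08206 × 252) = 34.93 mol
For 16.21 mol NH3, stoichiometry requires (5/4) × 16.21 = 20.26 mol O2; 34.93 mol is available, so NH3 is limiting.
n(O2) consumed = (5/4) × 16.21 = 20.26 mol; remaining = 34.93 − 20.26 = 14.67 mol
V(O2) = nRT/P = 14.67 × 0.08206 × 638.15 / 0.596 = 1289 L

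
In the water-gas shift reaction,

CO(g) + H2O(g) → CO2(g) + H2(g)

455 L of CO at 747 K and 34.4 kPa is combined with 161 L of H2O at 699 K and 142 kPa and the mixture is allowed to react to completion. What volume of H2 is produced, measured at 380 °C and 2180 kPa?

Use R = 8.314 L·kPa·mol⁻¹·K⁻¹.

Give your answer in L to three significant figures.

n(CO) = PV/RT = (34.4 × 455) / (8.314 × 747) = 2.520 mol
n(H2O) = PV/RT = (142 × 161) / (8.314 × 699) = 3.934 mol
For 2.520 mol CO, stoichiometry requires (1/1) × 2.520 = 2.520 mol H2O; 3.934 mol is available, so CO is limiting.
n(H2) = (1/1) × 2.520 = 2.520 mol
V(H2) = nRT/P = 2.520 × 8.314 × 653.15 / 2180 = 6.277 L

6.28 L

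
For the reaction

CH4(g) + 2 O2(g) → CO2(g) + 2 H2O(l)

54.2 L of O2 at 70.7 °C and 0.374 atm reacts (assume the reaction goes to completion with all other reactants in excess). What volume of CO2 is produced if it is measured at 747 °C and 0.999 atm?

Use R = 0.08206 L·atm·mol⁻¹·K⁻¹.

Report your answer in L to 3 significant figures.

n(O2) = PV/RT = (0.374 × 54.2) / (0.08206 × 343.85) = 0.7184 mol
n(CO2) = (1/2) × 0.7184 = 0.3592 mol
V = nRT/P = 0.3592 × 0.08206 × 1020.15 / 0.999 = 30.10 L

30.1 L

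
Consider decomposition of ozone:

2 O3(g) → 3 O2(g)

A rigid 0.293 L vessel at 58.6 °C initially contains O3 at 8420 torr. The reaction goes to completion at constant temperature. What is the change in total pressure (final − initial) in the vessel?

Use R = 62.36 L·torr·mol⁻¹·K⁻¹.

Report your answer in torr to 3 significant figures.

At constant T and V, P ∝ n(gas): 2 mol gas → 3 mol gas.
P_final = (3/2) × 8420 = 12630 torr; ΔP = 12630 − 8420 = 4210 torr

4210 torr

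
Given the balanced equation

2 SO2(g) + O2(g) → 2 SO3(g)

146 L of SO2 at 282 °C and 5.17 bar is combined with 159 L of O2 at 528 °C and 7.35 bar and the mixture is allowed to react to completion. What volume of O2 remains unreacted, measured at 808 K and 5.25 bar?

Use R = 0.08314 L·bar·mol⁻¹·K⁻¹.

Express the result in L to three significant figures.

120 L

n(SO2) = PV/RT = (5.17 × 146) / (0.08314 × 555.15) = 16.35 mol
n(O2) = PV/RT = (7.35 × 159) / (0.08314 × 801.15) = 17.55 mol
For 16.35 mol SO2, stoichiometry requires (1/2) × 16.35 = 8.175 mol O2; 17.55 mol is available, so SO2 is limiting.
n(O2) consumed = (1/2) × 16.35 = 8.175 mol; remaining = 17.55 − 8.175 = 9.375 mol
V(O2) = nRT/P = 9.375 × 0.08314 × 808 / 5.25 = 120.0 L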